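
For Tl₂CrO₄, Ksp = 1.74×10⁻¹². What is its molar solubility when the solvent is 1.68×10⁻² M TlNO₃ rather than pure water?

6.16×10⁻⁹ M

Tl₂CrO₄(s) ⇌ 2 Tl⁺(aq) + CrO₄²⁻(aq)
The solution already contains Tl⁺ at 1.68×10⁻² M. Let s be the molar solubility of Tl₂CrO₄.
[Tl⁺] ≈ 1.68×10⁻² M (common ion dominates); [CrO₄²⁻] = s.
Ksp = [Tl⁺]^2[CrO₄²⁻] = (1.68×10⁻²)^2s
s = 1.74×10⁻¹² / (1.68×10⁻²)^2 = 6.16×10⁻⁹
s = 6.16×10⁻⁹ M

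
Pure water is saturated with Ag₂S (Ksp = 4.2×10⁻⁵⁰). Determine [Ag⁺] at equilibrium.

Ag₂S(s) ⇌ 2 Ag⁺(aq) + S²⁻(aq)
If s mol/L of Ag₂S dissolves, [Ag⁺] = 2s and [S²⁻] = s.
Ksp = [Ag⁺]^2[S²⁻] = (2s)^2 · s = 4s^3 = 4.2×10⁻⁵⁰
s = 2.2×10⁻¹⁷ mol L⁻¹
[Ag⁺] = 2s = 4.4×10⁻¹⁷ mol L⁻¹

4.4×10⁻¹⁷ M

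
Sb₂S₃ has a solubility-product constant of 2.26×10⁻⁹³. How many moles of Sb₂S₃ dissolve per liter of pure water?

1.16×10⁻¹⁹ M

Sb₂S₃(s) ⇌ 2 Sb³⁺(aq) + 3 S²⁻(aq)
Call the molar solubility s, so that [Sb³⁺] = 2s and [S²⁻] = 3s.
Ksp = [Sb³⁺]^2[S²⁻]^3 = (2s)^2 · (3s)^3 = 108s^5
108s^5 = 2.26×10⁻⁹³  ⇒  s^5 = 2.09×10⁻⁹⁵
s = 1.16×10⁻¹⁹ M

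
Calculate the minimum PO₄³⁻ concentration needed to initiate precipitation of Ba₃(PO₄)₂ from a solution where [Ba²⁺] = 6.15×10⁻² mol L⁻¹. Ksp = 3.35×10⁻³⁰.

A salt starts to precipitate once the ion product Q reaches its Ksp.
Ba₃(PO₄)₂(s) ⇌ 3 Ba²⁺(aq) + 2 PO₄³⁻(aq)
Ksp = [Ba²⁺]^3[PO₄³⁻]^2 = [PO₄³⁻]^2(6.15×10⁻²)^3
[PO₄³⁻]^2 = 3.35×10⁻³⁰ / (6.15×10⁻²)^3 = 1.44×10⁻²⁶
[PO₄³⁻] = 1.20×10⁻¹³ mol L⁻¹

1.20×10⁻¹³ M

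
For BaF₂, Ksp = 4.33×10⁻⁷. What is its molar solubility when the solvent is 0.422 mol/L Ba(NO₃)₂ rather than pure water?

BaF₂(s) ⇌ Ba²⁺(aq) + 2 F⁻(aq)
Let s be the solubility of BaF₂ here. The common ion gives [Ba²⁺] ≈ 0.422 mol/L, and [F⁻] = 2s.
Ksp = [Ba²⁺][F⁻]^2 = (0.422)(2s)^2
(2s)^2 = 4.33×10⁻⁷ / (0.422) = 1.03×10⁻⁶
s = 5.06×10⁻⁴ mol/L

5.06×10⁻⁴ M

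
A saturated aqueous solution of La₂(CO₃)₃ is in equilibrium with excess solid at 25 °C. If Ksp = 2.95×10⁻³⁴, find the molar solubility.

7.71×10⁻⁸ M

La₂(CO₃)₃(s) ⇌ 2 La³⁺(aq) + 3 CO₃²⁻(aq)
Call the molar solubility s, so that [La³⁺] = 2s and [CO₃²⁻] = 3s.
Ksp = [La³⁺]^2[CO₃²⁻]^3 = (2s)^2 · (3s)^3 = 108s^5
108s^5 = 2.95×10⁻³⁴  ⇒  s^5 = 2.73×10⁻³⁶
s = (2.73×10⁻³⁶)^(1/5) = 7.71×10⁻⁸ M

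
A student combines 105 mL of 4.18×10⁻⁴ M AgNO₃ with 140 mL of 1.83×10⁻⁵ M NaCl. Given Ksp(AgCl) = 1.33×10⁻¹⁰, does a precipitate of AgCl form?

Yes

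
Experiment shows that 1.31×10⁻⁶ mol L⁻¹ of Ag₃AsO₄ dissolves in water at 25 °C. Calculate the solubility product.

Ag₃AsO₄(s) ⇌ 3 Ag⁺(aq) + AsO₄³⁻(aq)
If s mol/L of Ag₃AsO₄ dissolves, [Ag⁺] = 3s and [AsO₄³⁻] = s.
Ksp = [Ag⁺]^3[AsO₄³⁻] = (3s)^3 · s = 27s^4
Ksp = 27 × (1.31×10⁻⁶)^4 = 7.95×10⁻²³

Ksp = 7.95×10⁻²³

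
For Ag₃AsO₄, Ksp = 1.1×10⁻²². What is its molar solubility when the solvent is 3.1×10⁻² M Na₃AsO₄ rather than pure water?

5.1×10⁻⁸ M

Ag₃AsO₄(s) ⇌ 3 Ag⁺(aq) + AsO₄³⁻(aq)
With AsO₄³⁻ already at 3.1×10⁻² M and s small, take [AsO₄³⁻] ≈ 3.1×10⁻² M and [Ag⁺] = 3s.
Ksp = [Ag⁺]^3[AsO₄³⁻] = (3s)^3(3.1×10⁻²)
(3s)^3 = 1.1×10⁻²² / (3.1×10⁻²) = 3.5×10⁻²¹
s = 5.1×10⁻⁸ M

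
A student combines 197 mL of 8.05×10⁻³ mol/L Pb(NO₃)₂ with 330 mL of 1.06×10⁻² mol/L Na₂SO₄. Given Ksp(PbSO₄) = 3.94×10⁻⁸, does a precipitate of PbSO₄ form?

Yes

After mixing, V = 197 mL + 330 mL = 527 mL.
[Pb²⁺] = (8.05×10⁻³)(197)/527 = 3.01×10⁻³ mol/L
[SO₄²⁻] = (1.06×10⁻²)(330)/527 = 6.64×10⁻³ mol/L
Q = [Pb²⁺][SO₄²⁻] = 2.00×10⁻⁵
Because Q > Ksp (2.00×10⁻⁵ vs 3.94×10⁻⁸), a precipitate of PbSO₄ forms.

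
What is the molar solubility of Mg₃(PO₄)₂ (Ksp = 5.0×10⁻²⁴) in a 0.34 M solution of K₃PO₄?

1.2×10⁻⁸ M

Mg₃(PO₄)₂(s) ⇌ 3 Mg²⁺(aq) + 2 PO₄³⁻(aq)
PO₄³⁻ is already present at 0.34 M. If s mol/L of Mg₃(PO₄)₂ dissolves, [Mg²⁺] = 3s while [PO₄³⁻] ≈ 0.34 M.
Ksp = [Mg²⁺]^3[PO₄³⁻]^2 = (3s)^3(0.34)^2
(3s)^3 = 5.0×10⁻²⁴ / (0.34)^2 = 4.3×10⁻²³
s = 1.2×10⁻⁸ M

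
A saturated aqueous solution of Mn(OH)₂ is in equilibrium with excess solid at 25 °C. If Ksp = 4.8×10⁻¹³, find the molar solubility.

Mn(OH)₂(s) ⇌ Mn²⁺(aq) + 2 OH⁻(aq)
If s mol/L of Mn(OH)₂ dissolves, [Mn²⁺] = s and [OH⁻] = 2s.
Ksp = [Mn²⁺][OH⁻]^2 = s · (2s)^2 = 4s^3
4s^3 = 4.8×10⁻¹³  ⇒  s^3 = 1.2×10⁻¹³
s = 4.9×10⁻⁵ M

4.9×10⁻⁵ M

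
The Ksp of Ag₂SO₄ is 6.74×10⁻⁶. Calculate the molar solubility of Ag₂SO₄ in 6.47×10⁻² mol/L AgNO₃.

Ag₂SO₄(s) ⇌ 2 Ag⁺(aq) + SO₄²⁻(aq)
With Ag⁺ already at 6.47×10⁻² mol/L and s small, take [Ag⁺] ≈ 6.47×10⁻² mol/L and [SO₄²⁻] = s.
Ksp = [Ag⁺]^2[SO₄²⁻] = (6.47×10⁻²)^2s
s = 6.74×10⁻⁶ / (6.47×10⁻²)^2 = 1.61×10⁻³
s = 1.61×10⁻³ mol/L

1.61×10⁻³ M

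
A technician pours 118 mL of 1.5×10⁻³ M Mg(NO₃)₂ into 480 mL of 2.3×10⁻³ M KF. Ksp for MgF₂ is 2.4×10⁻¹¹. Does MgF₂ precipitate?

Yes

After mixing, V = 118 mL + 480 mL = 598 mL.
[Mg²⁺] = (1.5×10⁻³)(118)/598 = 3.0×10⁻⁴ M
[F⁻] = (2.3×10⁻³)(480)/598 = 1.8×10⁻³ M
Q = [Mg²⁺][F⁻]^2 = 1.0×10⁻⁹
Since Q (1.0×10⁻⁹) exceeds Ksp (2.4×10⁻¹¹), MgF₂ will precipitate.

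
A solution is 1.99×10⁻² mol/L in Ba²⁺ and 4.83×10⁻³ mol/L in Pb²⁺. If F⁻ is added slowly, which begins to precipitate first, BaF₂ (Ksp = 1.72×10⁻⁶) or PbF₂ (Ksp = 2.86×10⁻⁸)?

PbF₂

Precipitation of each salt begins when its ion product equals Ksp.
For BaF₂: [F⁻] = (Ksp/[Ba²⁺])^(1/2) = 9.30×10⁻³ mol/L
For PbF₂: [F⁻] = (Ksp/[Pb²⁺])^(1/2) = 2.43×10⁻³ mol/L
Since PbF₂ needs less F⁻ to reach saturation, it precipitates first.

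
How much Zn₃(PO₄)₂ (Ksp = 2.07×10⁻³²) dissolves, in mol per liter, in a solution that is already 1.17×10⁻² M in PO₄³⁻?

Zn₃(PO₄)₂(s) ⇌ 3 Zn²⁺(aq) + 2 PO₄³⁻(aq)
The solution already contains PO₄³⁻ at 1.17×10⁻² M. Let s be the molar solubility of Zn₃(PO₄)₂.
[PO₄³⁻] ≈ 1.17×10⁻² M (common ion dominates); [Zn²⁺] = 3s.
Ksp = [Zn²⁺]^3[PO₄³⁻]^2 = (3s)^3(1.17×10⁻²)^2
(3s)^3 = 2.07×10⁻³² / (1.17×10⁻²)^2 = 1.51×10⁻²⁸
s = 1.78×10⁻¹⁰ M

1.78×10⁻¹⁰ M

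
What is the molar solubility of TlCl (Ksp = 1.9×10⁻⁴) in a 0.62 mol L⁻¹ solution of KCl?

TlCl(s) ⇌ Tl⁺(aq) + Cl⁻(aq)
Cl⁻ is already present at 0.62 mol L⁻¹. If s mol/L of TlCl dissolves, [Tl⁺] = s while [Cl⁻] ≈ 0.62 mol L⁻¹.
Ksp = [Tl⁺][Cl⁻] = s(0.62)
s = 1.9×10⁻⁴ / (0.62) = 3.1×10⁻⁴
s = 3.1×10⁻⁴ mol L⁻¹

3.1×10⁻⁴ M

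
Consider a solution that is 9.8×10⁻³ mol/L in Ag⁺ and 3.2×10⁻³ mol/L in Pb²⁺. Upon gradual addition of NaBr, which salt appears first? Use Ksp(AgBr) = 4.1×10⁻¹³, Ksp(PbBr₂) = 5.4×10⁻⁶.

Each salt precipitates once Q = Ksp for that salt.
For AgBr: [Br⁻] = (Ksp/[Ag⁺]) = 4.2×10⁻¹¹ mol/L
For PbBr₂: [Br⁻] = (Ksp/[Pb²⁺])^(1/2) = 4.1×10⁻² mol/L
Since AgBr needs less Br⁻ to reach saturation, it precipitates first.

AgBr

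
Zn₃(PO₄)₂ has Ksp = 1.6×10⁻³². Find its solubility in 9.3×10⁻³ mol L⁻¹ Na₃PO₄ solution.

1.9×10⁻¹⁰ M

Zn₃(PO₄)₂(s) ⇌ 3 Zn²⁺(aq) + 2 PO₄³⁻(aq)
PO₄³⁻ is already present at 9.3×10⁻³ mol L⁻¹. If s mol/L of Zn₃(PO₄)₂ dissolves, [Zn²⁺] = 3s while [PO₄³⁻] ≈ 9.3×10⁻³ mol L⁻¹.
Ksp = [Zn²⁺]^3[PO₄³⁻]^2 = (3s)^3(9.3×10⁻³)^2
(3s)^3 = 1.6×10⁻³² / (9.3×10⁻³)^2 = 1.8×10⁻²⁸
s = 1.9×10⁻¹⁰ mol L⁻¹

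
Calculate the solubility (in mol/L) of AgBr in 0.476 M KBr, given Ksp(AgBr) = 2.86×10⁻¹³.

AgBr(s) ⇌ Ag⁺(aq) + Br⁻(aq)
The solution already contains Br⁻ at 0.476 M. Let s be the molar solubility of AgBr.
[Br⁻] ≈ 0.476 M (common ion dominates); [Ag⁺] = s.
Ksp = [Ag⁺][Br⁻] = s(0.476)
s = 2.86×10⁻¹³ / (0.476) = 6.01×10⁻¹³
s = 6.01×10⁻¹³ M

6.01×10⁻¹³ M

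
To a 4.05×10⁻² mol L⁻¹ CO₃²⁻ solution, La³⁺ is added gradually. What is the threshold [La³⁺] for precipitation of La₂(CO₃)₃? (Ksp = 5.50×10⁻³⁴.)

Precipitation begins when Q = Ksp.
La₂(CO₃)₃(s) ⇌ 2 La³⁺(aq) + 3 CO₃²⁻(aq)
Ksp = [La³⁺]^2[CO₃²⁻]^3 = [La³⁺]^2(4.05×10⁻²)^3
[La³⁺]^2 = 5.50×10⁻³⁴ / (4.05×10⁻²)^3 = 8.28×10⁻³⁰
[La³⁺] = 2.88×10⁻¹⁵ mol L⁻¹

2.88×10⁻¹⁵ M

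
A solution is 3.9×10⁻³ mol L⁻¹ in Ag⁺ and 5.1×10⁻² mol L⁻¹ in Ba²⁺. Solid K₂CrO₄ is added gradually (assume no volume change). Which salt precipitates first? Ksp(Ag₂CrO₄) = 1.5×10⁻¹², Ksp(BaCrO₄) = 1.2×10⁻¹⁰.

BaCrO₄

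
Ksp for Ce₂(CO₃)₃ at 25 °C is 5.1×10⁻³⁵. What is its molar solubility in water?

Ce₂(CO₃)₃(s) ⇌ 2 Ce³⁺(aq) + 3 CO₃²⁻(aq)
Let s be the molar solubility. Then [Ce³⁺] = 2s and [CO₃²⁻] = 3s.
Ksp = [Ce³⁺]^2[CO₃²⁻]^3 = (2s)^2 · (3s)^3 = 108s^5
108s^5 = 5.1×10⁻³⁵  ⇒  s^5 = 4.7×10⁻³⁷
Taking the 5th root, s = 5.4×10⁻⁸ mol/L.

5.4×10⁻⁸ M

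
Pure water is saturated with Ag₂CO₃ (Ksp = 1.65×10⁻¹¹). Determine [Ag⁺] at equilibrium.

3.21×10⁻⁴ M

Ag₂CO₃(s) ⇌ 2 Ag⁺(aq) + CO₃²⁻(aq)
With molar solubility s: [Ag⁺] = 2s, [CO₃²⁻] = s.
Ksp = [Ag⁺]^2[CO₃²⁻] = (2s)^2 · s = 4s^3 = 1.65×10⁻¹¹
s = 1.60×10⁻⁴ mol L⁻¹
[Ag⁺] = 2s = 3.21×10⁻⁴ mol L⁻¹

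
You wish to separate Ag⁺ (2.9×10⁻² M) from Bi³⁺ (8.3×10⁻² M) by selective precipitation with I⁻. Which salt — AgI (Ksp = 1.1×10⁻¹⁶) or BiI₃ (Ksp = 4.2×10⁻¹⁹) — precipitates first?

Precipitation of each salt begins when its ion product equals Ksp.
For AgI: [I⁻] = (Ksp/[Ag⁺]) = 3.8×10⁻¹⁵ M
For BiI₃: [I⁻] = (Ksp/[Bi³⁺])^(1/3) = 1.7×10⁻⁶ M
Since AgI needs less I⁻ to reach saturation, it precipitates first.

AgI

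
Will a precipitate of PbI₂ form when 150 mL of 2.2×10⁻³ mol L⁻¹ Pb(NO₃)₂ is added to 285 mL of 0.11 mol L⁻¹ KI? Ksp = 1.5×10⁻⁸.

Yes

After mixing, V = 150 mL + 285 mL = 435 mL.
[Pb²⁺] = (2.2×10⁻³)(150)/435 = 7.6×10⁻⁴ mol L⁻¹
[I⁻] = (0.11)(285)/435 = 7.2×10⁻² mol L⁻¹
Q = [Pb²⁺][I⁻]^2 = 3.9×10⁻⁶
Because Q > Ksp (3.9×10⁻⁶ vs 1.5×10⁻⁸), a precipitate of PbI₂ forms.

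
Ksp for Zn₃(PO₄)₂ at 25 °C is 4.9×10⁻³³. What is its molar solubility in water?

Zn₃(PO₄)₂(s) ⇌ 3 Zn²⁺(aq) + 2 PO₄³⁻(aq)
For each mole of Zn₃(PO₄)₂ that dissolves per liter, [Zn²⁺] = 3s and [PO₄³⁻] = 2s; let s denote this solubility.
Ksp = [Zn²⁺]^3[PO₄³⁻]^2 = (3s)^3 · (2s)^2 = 108s^5
108s^5 = 4.9×10⁻³³  ⇒  s^5 = 4.5×10⁻³⁵
Taking the 5th root, s = 1.4×10⁻⁷ mol L⁻¹.

1.4×10⁻⁷ M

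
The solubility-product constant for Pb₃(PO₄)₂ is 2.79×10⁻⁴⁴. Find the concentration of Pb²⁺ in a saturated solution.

Pb₃(PO₄)₂(s) ⇌ 3 Pb²⁺(aq) + 2 PO₄³⁻(aq)
Let s be the molar solubility. Then [Pb²⁺] = 3s and [PO₄³⁻] = 2s.
Ksp = [Pb²⁺]^3[PO₄³⁻]^2 = (3s)^3 · (2s)^2 = 108s^5 = 2.79×10⁻⁴⁴
s = 7.63×10⁻¹⁰ M
[Pb²⁺] = 3s = 2.29×10⁻⁹ M

2.29×10⁻⁹ M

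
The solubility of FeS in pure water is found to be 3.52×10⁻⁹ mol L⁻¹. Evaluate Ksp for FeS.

Ksp = 1.24×10⁻¹⁷

FeS(s) ⇌ Fe²⁺(aq) + S²⁻(aq)
For each mole of FeS that dissolves per liter, [Fe²⁺] = s and [S²⁻] = s; let s denote this solubility.
Ksp = [Fe²⁺][S²⁻] = s · s = s^2
Ksp = (3.52×10⁻⁹)^2 = 1.24×10⁻¹⁷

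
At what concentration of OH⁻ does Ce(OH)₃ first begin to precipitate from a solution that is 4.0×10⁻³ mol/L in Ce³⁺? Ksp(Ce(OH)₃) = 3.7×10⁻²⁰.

The threshold for precipitation is Q = Ksp.
Ce(OH)₃(s) ⇌ Ce³⁺(aq) + 3 OH⁻(aq)
Ksp = [Ce³⁺][OH⁻]^3 = [OH⁻]^3(4.0×10⁻³)
[OH⁻]^3 = 3.7×10⁻²⁰ / (4.0×10⁻³) = 9.3×10⁻¹⁸
[OH⁻] = 2.1×10⁻⁶ mol/L

2.1×10⁻⁶ M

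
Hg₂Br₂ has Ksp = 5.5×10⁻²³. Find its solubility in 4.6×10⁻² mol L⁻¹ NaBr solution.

2.6×10⁻²⁰ M

Hg₂Br₂(s) ⇌ Hg₂²⁺(aq) + 2 Br⁻(aq)
With Br⁻ already at 4.6×10⁻² mol L⁻¹ and s small, take [Br⁻] ≈ 4.6×10⁻² mol L⁻¹ and [Hg₂²⁺] = s.
Ksp = [Hg₂²⁺][Br⁻]^2 = s(4.6×10⁻²)^2
s = 5.5×10⁻²³ / (4.6×10⁻²)^2 = 2.6×10⁻²⁰
s = 2.6×10⁻²⁰ mol L⁻¹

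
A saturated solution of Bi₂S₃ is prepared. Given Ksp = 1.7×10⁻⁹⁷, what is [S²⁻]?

5.2×10⁻²⁰ M

Bi₂S₃(s) ⇌ 2 Bi³⁺(aq) + 3 S²⁻(aq)
Let s be the molar solubility. Then [Bi³⁺] = 2s and [S²⁻] = 3s.
Ksp = [Bi³⁺]^2[S²⁻]^3 = (2s)^2 · (3s)^3 = 108s^5 = 1.7×10⁻⁹⁷
s = 1.7×10⁻²⁰ M
[S²⁻] = 3s = 5.2×10⁻²⁰ M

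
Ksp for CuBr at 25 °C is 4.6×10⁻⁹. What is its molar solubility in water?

CuBr(s) ⇌ Cu⁺(aq) + Br⁻(aq)
Let s be the molar solubility. Then [Cu⁺] = s and [Br⁻] = s.
Ksp = [Cu⁺][Br⁻] = s · s = s^2
s^2 = 4.6×10⁻⁹
s = (4.6×10⁻⁹)^(1/2) = 6.8×10⁻⁵ M

6.8×10⁻⁵ M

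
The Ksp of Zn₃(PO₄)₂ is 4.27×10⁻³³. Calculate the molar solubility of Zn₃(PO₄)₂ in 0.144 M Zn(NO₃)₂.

Zn₃(PO₄)₂(s) ⇌ 3 Zn²⁺(aq) + 2 PO₄³⁻(aq)
With Zn²⁺ already at 0.144 M and s small, take [Zn²⁺] ≈ 0.144 M and [PO₄³⁻] = 2s.
Ksp = [Zn²⁺]^3[PO₄³⁻]^2 = (0.144)^3(2s)^2
(2s)^2 = 4.27×10⁻³³ / (0.144)^3 = 1.43×10⁻³⁰
s = 5.98×10⁻¹⁶ M

5.98×10⁻¹⁶ M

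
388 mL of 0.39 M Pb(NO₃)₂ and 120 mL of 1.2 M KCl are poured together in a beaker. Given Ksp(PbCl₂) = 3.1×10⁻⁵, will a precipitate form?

After mixing, V = 388 mL + 120 mL = 508 mL.
[Pb²⁺] = (0.39)(388)/508 = 0.30 M
[Cl⁻] = (1.2)(120)/508 = 0.28 M
Q = [Pb²⁺][Cl⁻]^2 = 2.4×10⁻²
Q = 2.4×10⁻² > Ksp = 3.1×10⁻⁵, so the solution is supersaturated and PbCl₂ precipitates.

Yes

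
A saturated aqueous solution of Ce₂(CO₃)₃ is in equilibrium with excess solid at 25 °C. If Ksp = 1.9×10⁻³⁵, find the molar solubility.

Ce₂(CO₃)₃(s) ⇌ 2 Ce³⁺(aq) + 3 CO₃²⁻(aq)
Call the molar solubility s, so that [Ce³⁺] = 2s and [CO₃²⁻] = 3s.
Ksp = [Ce³⁺]^2[CO₃²⁻]^3 = (2s)^2 · (3s)^3 = 108s^5
108s^5 = 1.9×10⁻³⁵  ⇒  s^5 = 1.8×10⁻³⁷
s = (1.8×10⁻³⁷)^(1/5) = 4.5×10⁻⁸ M

4.5×10⁻⁸ M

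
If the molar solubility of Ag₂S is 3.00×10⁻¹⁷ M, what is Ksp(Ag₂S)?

Ksp = 1.08×10⁻⁴⁹

Ag₂S(s) ⇌ 2 Ag⁺(aq) + S²⁻(aq)
For each mole of Ag₂S that dissolves per liter, [Ag⁺] = 2s and [S²⁻] = s; let s denote this solubility.
Ksp = [Ag⁺]^2[S²⁻] = (2s)^2 · s = 4s^3
Ksp = 4 × (3.00×10⁻¹⁷)^3 = 1.08×10⁻⁴⁹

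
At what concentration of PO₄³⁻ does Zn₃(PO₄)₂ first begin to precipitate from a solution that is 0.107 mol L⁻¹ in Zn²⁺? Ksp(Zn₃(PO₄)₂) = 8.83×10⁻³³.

2.68×10⁻¹⁵ M

Precipitation of each salt begins when its ion product equals Ksp.
Zn₃(PO₄)₂(s) ⇌ 3 Zn²⁺(aq) + 2 PO₄³⁻(aq)
Ksp = [Zn²⁺]^3[PO₄³⁻]^2 = [PO₄³⁻]^2(0.107)^3
[PO₄³⁻]^2 = 8.83×10⁻³³ / (0.107)^3 = 7.21×10⁻³⁰
[PO₄³⁻] = 2.68×10⁻¹⁵ mol L⁻¹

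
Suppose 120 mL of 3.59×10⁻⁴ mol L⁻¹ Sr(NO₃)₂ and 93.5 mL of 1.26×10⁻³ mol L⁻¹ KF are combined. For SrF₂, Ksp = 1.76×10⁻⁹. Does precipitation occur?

After mixing, V = 120 mL + 93.5 mL = 213.5 mL.
[Sr²⁺] = (3.59×10⁻⁴)(120)/213.5 = 2.02×10⁻⁴ mol L⁻¹
[F⁻] = (1.26×10⁻³)(93.5)/213.5 = 5.52×10⁻⁴ mol L⁻¹
Q = [Sr²⁺][F⁻]^2 = 6.14×10⁻¹¹
Since Q (6.14×10⁻¹¹) is less than Ksp (1.76×10⁻⁹), no SrF₂ precipitates.

No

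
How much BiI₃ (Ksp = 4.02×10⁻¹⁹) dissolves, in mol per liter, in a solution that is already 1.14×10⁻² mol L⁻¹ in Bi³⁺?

1.09×10⁻⁶ M

BiI₃(s) ⇌ Bi³⁺(aq) + 3 I⁻(aq)
With Bi³⁺ already at 1.14×10⁻² mol L⁻¹ and s small, take [Bi³⁺] ≈ 1.14×10⁻² mol L⁻¹ and [I⁻] = 3s.
Ksp = [Bi³⁺][I⁻]^3 = (1.14×10⁻²)(3s)^3
(3s)^3 = 4.02×10⁻¹⁹ / (1.14×10⁻²) = 3.53×10⁻¹⁷
s = 1.09×10⁻⁶ mol L⁻¹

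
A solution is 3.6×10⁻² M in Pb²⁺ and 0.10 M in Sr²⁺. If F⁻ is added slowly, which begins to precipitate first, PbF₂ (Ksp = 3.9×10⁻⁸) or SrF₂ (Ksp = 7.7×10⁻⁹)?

SrF₂

Each salt precipitates once Q = Ksp for that salt.
For PbF₂: [F⁻] = (Ksp/[Pb²⁺])^(1/2) = 1.0×10⁻³ M
For SrF₂: [F⁻] = (Ksp/[Sr²⁺])^(1/2) = 2.8×10⁻⁴ M
Since SrF₂ needs less F⁻ to reach saturation, it precipitates first.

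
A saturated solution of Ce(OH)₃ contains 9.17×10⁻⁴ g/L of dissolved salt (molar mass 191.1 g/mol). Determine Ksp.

Ksp = 1.43×10⁻²⁰

Convert to molarity: s = 9.17×10⁻⁴ / 191.1 = 4.7985×10⁻⁶ mol/L
Ce(OH)₃(s) ⇌ Ce³⁺(aq) + 3 OH⁻(aq)
Let s be the molar solubility. Then [Ce³⁺] = s and [OH⁻] = 3s.
Ksp = [Ce³⁺][OH⁻]^3 = s · (3s)^3 = 27s^4
Ksp = 27 × (4.7985×10⁻⁶)^4 = 1.43×10⁻²⁰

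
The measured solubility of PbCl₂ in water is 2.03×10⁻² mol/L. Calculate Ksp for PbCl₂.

PbCl₂(s) ⇌ Pb²⁺(aq) + 2 Cl⁻(aq)
Let s be the molar solubility. Then [Pb²⁺] = s and [Cl⁻] = 2s.
Ksp = [Pb²⁺][Cl⁻]^2 = s · (2s)^2 = 4s^3
Ksp = 4 × (2.03×10⁻²)^3 = 3.35×10⁻⁵

Ksp = 3.35×10⁻⁵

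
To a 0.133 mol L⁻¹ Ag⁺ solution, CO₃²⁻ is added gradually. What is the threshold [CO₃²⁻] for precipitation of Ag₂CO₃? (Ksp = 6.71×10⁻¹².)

Precipitation of each salt begins when its ion product equals Ksp.
Ag₂CO₃(s) ⇌ 2 Ag⁺(aq) + CO₃²⁻(aq)
Ksp = [Ag⁺]^2[CO₃²⁻] = [CO₃²⁻](0.133)^2
[CO₃²⁻] = 6.71×10⁻¹² / (0.133)^2 = 3.79×10⁻¹⁰
[CO₃²⁻] = 3.79×10⁻¹⁰ mol L⁻¹

3.79×10⁻¹⁰ M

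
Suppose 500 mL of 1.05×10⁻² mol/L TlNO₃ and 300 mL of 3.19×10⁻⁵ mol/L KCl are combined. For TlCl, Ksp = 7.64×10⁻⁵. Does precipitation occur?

After mixing, V = 500 mL + 300 mL = 800 mL.
[Tl⁺] = (1.05×10⁻²)(500)/800 = 6.56×10⁻³ mol/L
[Cl⁻] = (3.19×10⁻⁵)(300)/800 = 1.20×10⁻⁵ mol/L
Q = [Tl⁺][Cl⁻] = 7.85×10⁻⁸
Q = 7.85×10⁻⁸ < Ksp = 7.64×10⁻⁵, so the solution is unsaturated and no precipitate forms.

No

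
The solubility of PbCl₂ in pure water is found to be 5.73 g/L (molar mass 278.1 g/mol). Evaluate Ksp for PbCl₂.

Ksp = 3.50×10⁻⁵

Molar solubility s = (5.73 g/L) / (278.1 g/mol) = 2.0604×10⁻² mol/L
PbCl₂(s) ⇌ Pb²⁺(aq) + 2 Cl⁻(aq)
With molar solubility s: [Pb²⁺] = s, [Cl⁻] = 2s.
Ksp = [Pb²⁺][Cl⁻]^2 = s · (2s)^2 = 4s^3
Ksp = 4 × (2.0604×10⁻²)^3 = 3.50×10⁻⁵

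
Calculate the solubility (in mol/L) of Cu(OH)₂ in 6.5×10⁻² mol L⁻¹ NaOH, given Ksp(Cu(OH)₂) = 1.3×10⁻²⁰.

Cu(OH)₂(s) ⇌ Cu²⁺(aq) + 2 OH⁻(aq)
OH⁻ is already present at 6.5×10⁻² mol L⁻¹. If s mol/L of Cu(OH)₂ dissolves, [Cu²⁺] = s while [OH⁻] ≈ 6.5×10⁻² mol L⁻¹.
Ksp = [Cu²⁺][OH⁻]^2 = s(6.5×10⁻²)^2
s = 1.3×10⁻²⁰ / (6.5×10⁻²)^2 = 3.1×10⁻¹⁸
s = 3.1×10⁻¹⁸ mol L⁻¹

3.1×10⁻¹⁸ M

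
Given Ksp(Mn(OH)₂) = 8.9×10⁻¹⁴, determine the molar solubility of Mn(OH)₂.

Mn(OH)₂(s) ⇌ Mn²⁺(aq) + 2 OH⁻(aq)
Let s be the molar solubility. Then [Mn²⁺] = s and [OH⁻] = 2s.
Ksp = [Mn²⁺][OH⁻]^2 = s · (2s)^2 = 4s^3
4s^3 = 8.9×10⁻¹⁴  ⇒  s^3 = 2.2×10⁻¹⁴
s = 2.8×10⁻⁵ mol/L

2.8×10⁻⁵ M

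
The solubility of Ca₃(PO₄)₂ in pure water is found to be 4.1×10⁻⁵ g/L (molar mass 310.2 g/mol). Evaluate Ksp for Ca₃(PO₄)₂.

Ksp = 4.4×10⁻³³

Convert to molarity: s = 4.1×10⁻⁵ / 310.2 = 1.322×10⁻⁷ mol/L
Ca₃(PO₄)₂(s) ⇌ 3 Ca²⁺(aq) + 2 PO₄³⁻(aq)
If s mol/L of Ca₃(PO₄)₂ dissolves, [Ca²⁺] = 3s and [PO₄³⁻] = 2s.
Ksp = [Ca²⁺]^3[PO₄³⁻]^2 = (3s)^3 · (2s)^2 = 108s^5
Ksp = 108 × (1.322×10⁻⁷)^5 = 4.4×10⁻³³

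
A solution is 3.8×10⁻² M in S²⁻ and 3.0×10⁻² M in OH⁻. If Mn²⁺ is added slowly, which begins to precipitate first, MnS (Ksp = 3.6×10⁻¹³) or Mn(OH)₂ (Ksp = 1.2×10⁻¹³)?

MnS

Precipitation begins when Q = Ksp.
For MnS: [Mn²⁺] = (Ksp/[S²⁻]) = 9.5×10⁻¹² M
For Mn(OH)₂: [Mn²⁺] = (Ksp/[OH⁻]^2) = 1.3×10⁻¹⁰ M
The smaller threshold [Mn²⁺] is reached first, so MnS precipitates first.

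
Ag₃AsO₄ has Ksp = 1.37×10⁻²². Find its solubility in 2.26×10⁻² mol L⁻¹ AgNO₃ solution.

Ag₃AsO₄(s) ⇌ 3 Ag⁺(aq) + AsO₄³⁻(aq)
Ag⁺ is already present at 2.26×10⁻² mol L⁻¹. If s mol/L of Ag₃AsO₄ dissolves, [AsO₄³⁻] = s while [Ag⁺] ≈ 2.26×10⁻² mol L⁻¹.
Ksp = [Ag⁺]^3[AsO₄³⁻] = (2.26×10⁻²)^3s
s = 1.37×10⁻²² / (2.26×10⁻²)^3 = 1.19×10⁻¹⁷
s = 1.19×10⁻¹⁷ mol L⁻¹

1.19×10⁻¹⁷ M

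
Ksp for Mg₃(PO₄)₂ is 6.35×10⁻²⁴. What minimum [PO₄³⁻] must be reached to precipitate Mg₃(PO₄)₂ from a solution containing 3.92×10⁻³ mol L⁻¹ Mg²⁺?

Each salt precipitates once Q = Ksp for that salt.
Mg₃(PO₄)₂(s) ⇌ 3 Mg²⁺(aq) + 2 PO₄³⁻(aq)
Ksp = [Mg²⁺]^3[PO₄³⁻]^2 = [PO₄³⁻]^2(3.92×10⁻³)^3
[PO₄³⁻]^2 = 6.35×10⁻²⁴ / (3.92×10⁻³)^3 = 1.05×10⁻¹⁶
[PO₄³⁻] = 1.03×10⁻⁸ mol L⁻¹

1.03×10⁻⁸ M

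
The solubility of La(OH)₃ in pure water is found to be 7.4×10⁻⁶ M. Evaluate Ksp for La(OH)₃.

La(OH)₃(s) ⇌ La³⁺(aq) + 3 OH⁻(aq)
Let s be the molar solubility. Then [La³⁺] = s and [OH⁻] = 3s.
Ksp = [La³⁺][OH⁻]^3 = s · (3s)^3 = 27s^4
Ksp = 27 × (7.4×10⁻⁶)^4 = 8.1×10⁻²⁰

Ksp = 8.1×10⁻²⁰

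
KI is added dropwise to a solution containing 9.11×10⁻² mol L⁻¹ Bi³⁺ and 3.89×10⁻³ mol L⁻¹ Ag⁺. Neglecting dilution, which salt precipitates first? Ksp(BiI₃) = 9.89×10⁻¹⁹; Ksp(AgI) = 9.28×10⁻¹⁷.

A salt starts to precipitate once the ion product Q reaches its Ksp.
For BiI₃: [I⁻] = (Ksp/[Bi³⁺])^(1/3) = 2.21×10⁻⁶ mol L⁻¹
For AgI: [I⁻] = (Ksp/[Ag⁺]) = 2.39×10⁻¹⁴ mol L⁻¹
Since AgI needs less I⁻ to reach saturation, it precipitates first.

AgI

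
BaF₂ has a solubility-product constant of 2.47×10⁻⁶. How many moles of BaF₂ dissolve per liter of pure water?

8.52×10⁻³ M

BaF₂(s) ⇌ Ba²⁺(aq) + 2 F⁻(aq)
Call the molar solubility s, so that [Ba²⁺] = s and [F⁻] = 2s.
Ksp = [Ba²⁺][F⁻]^2 = s · (2s)^2 = 4s^3
4s^3 = 2.47×10⁻⁶  ⇒  s^3 = 6.18×10⁻⁷
s = 8.52×10⁻³ M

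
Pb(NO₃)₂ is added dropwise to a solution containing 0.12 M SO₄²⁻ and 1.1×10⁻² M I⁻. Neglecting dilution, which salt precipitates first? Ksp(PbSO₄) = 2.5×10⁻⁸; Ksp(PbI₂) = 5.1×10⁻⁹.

PbSO₄

The threshold for precipitation is Q = Ksp.
For PbSO₄: [Pb²⁺] = (Ksp/[SO₄²⁻]) = 2.1×10⁻⁷ M
For PbI₂: [Pb²⁺] = (Ksp/[I⁻]^2) = 4.2×10⁻⁵ M
PbSO₄ requires the lower [Pb²⁺], so it precipitates first.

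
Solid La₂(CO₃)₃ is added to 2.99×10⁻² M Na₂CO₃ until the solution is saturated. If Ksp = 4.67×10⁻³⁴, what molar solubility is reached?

2.09×10⁻¹⁵ M

La₂(CO₃)₃(s) ⇌ 2 La³⁺(aq) + 3 CO₃²⁻(aq)
The solution already contains CO₃²⁻ at 2.99×10⁻² M. Let s be the molar solubility of La₂(CO₃)₃.
[CO₃²⁻] ≈ 2.99×10⁻² M (common ion dominates); [La³⁺] = 2s.
Ksp = [La³⁺]^2[CO₃²⁻]^3 = (2s)^2(2.99×10⁻²)^3
(2s)^2 = 4.67×10⁻³⁴ / (2.99×10⁻²)^3 = 1.75×10⁻²⁹
s = 2.09×10⁻¹⁵ M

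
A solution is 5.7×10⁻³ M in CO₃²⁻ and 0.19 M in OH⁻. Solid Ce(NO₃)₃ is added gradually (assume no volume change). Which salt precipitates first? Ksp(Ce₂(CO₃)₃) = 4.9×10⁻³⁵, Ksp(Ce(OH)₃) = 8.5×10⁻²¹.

Precipitation begins when Q = Ksp.
For Ce₂(CO₃)₃: [Ce³⁺] = (Ksp/[CO₃²⁻]^3)^(1/2) = 1.6×10⁻¹⁴ M
For Ce(OH)₃: [Ce³⁺] = (Ksp/[OH⁻]^3) = 1.2×10⁻¹⁸ M
The smaller threshold [Ce³⁺] is reached first, so Ce(OH)₃ precipitates first.

Ce(OH)₃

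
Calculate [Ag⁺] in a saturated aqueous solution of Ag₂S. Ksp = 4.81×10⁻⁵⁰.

Ag₂S(s) ⇌ 2 Ag⁺(aq) + S²⁻(aq)
Let s be the molar solubility. Then [Ag⁺] = 2s and [S²⁻] = s.
Ksp = [Ag⁺]^2[S²⁻] = (2s)^2 · s = 4s^3 = 4.81×10⁻⁵⁰
s = 2.29×10⁻¹⁷ mol/L
[Ag⁺] = 2s = 4.58×10⁻¹⁷ mol/L

4.58×10⁻¹⁷ M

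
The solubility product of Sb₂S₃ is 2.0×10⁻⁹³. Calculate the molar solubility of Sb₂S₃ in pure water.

Sb₂S₃(s) ⇌ 2 Sb³⁺(aq) + 3 S²⁻(aq)
For each mole of Sb₂S₃ that dissolves per liter, [Sb³⁺] = 2s and [S²⁻] = 3s; let s denote this solubility.
Ksp = [Sb³⁺]^2[S²⁻]^3 = (2s)^2 · (3s)^3 = 108s^5
108s^5 = 2.0×10⁻⁹³  ⇒  s^5 = 1.9×10⁻⁹⁵
s = 1.1×10⁻¹⁹ mol/L

1.1×10⁻¹⁹ M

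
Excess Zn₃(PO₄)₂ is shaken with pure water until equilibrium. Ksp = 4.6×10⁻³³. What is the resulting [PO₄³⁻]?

2.7×10⁻⁷ M

Zn₃(PO₄)₂(s) ⇌ 3 Zn²⁺(aq) + 2 PO₄³⁻(aq)
For each mole of Zn₃(PO₄)₂ that dissolves per liter, [Zn²⁺] = 3s and [PO₄³⁻] = 2s; let s denote this solubility.
Ksp = [Zn²⁺]^3[PO₄³⁻]^2 = (3s)^3 · (2s)^2 = 108s^5 = 4.6×10⁻³³
s = 1.3×10⁻⁷ mol L⁻¹
[PO₄³⁻] = 2s = 2.7×10⁻⁷ mol L⁻¹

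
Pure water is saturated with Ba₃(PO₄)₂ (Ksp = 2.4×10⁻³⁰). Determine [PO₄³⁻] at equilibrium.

9.3×10⁻⁷ M

Ba₃(PO₄)₂(s) ⇌ 3 Ba²⁺(aq) + 2 PO₄³⁻(aq)
Call the molar solubility s, so that [Ba²⁺] = 3s and [PO₄³⁻] = 2s.
Ksp = [Ba²⁺]^3[PO₄³⁻]^2 = (3s)^3 · (2s)^2 = 108s^5 = 2.4×10⁻³⁰
s = 4.7×10⁻⁷ M
[PO₄³⁻] = 2s = 9.3×10⁻⁷ M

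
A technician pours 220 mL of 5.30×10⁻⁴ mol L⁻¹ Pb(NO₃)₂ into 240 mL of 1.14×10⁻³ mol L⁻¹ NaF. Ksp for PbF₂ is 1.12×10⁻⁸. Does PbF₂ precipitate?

After mixing, V = 220 mL + 240 mL = 460 mL.
[Pb²⁺] = (5.30×10⁻⁴)(220)/460 = 2.53×10⁻⁴ mol L⁻¹
[F⁻] = (1.14×10⁻³)(240)/460 = 5.95×10⁻⁴ mol L⁻¹
Q = [Pb²⁺][F⁻]^2 = 8.97×10⁻¹¹
Q < Ksp (8.97×10⁻¹¹ vs 1.12×10⁻⁸); the solution remains unsaturated and no precipitate forms.

No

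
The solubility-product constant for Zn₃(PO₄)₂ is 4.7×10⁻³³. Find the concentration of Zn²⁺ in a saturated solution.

4.0×10⁻⁷ M

Zn₃(PO₄)₂(s) ⇌ 3 Zn²⁺(aq) + 2 PO₄³⁻(aq)
For each mole of Zn₃(PO₄)₂ that dissolves per liter, [Zn²⁺] = 3s and [PO₄³⁻] = 2s; let s denote this solubility.
Ksp = [Zn²⁺]^3[PO₄³⁻]^2 = (3s)^3 · (2s)^2 = 108s^5 = 4.7×10⁻³³
s = 1.3×10⁻⁷ mol/L
[Zn²⁺] = 3s = 4.0×10⁻⁷ mol/L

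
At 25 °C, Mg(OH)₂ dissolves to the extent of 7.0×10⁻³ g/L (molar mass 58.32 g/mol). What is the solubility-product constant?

Ksp = 6.9×10⁻¹²

Molar solubility s = (7.0×10⁻³ g/L) / (58.32 g/mol) = 1.200×10⁻⁴ mol/L
Mg(OH)₂(s) ⇌ Mg²⁺(aq) + 2 OH⁻(aq)
Call the molar solubility s, so that [Mg²⁺] = s and [OH⁻] = 2s.
Ksp = [Mg²⁺][OH⁻]^2 = s · (2s)^2 = 4s^3
Ksp = 4 × (1.200×10⁻⁴)^3 = 6.9×10⁻¹²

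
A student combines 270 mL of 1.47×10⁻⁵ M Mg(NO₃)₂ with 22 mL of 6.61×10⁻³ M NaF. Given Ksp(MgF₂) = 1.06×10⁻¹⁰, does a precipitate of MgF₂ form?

After mixing, V = 270 mL + 22 mL = 292 mL.
[Mg²⁺] = (1.47×10⁻⁵)(270)/292 = 1.36×10⁻⁵ M
[F⁻] = (6.61×10⁻³)(22)/292 = 4.98×10⁻⁴ M
Q = [Mg²⁺][F⁻]^2 = 3.37×10⁻¹²
Q = 3.37×10⁻¹² < Ksp = 1.06×10⁻¹⁰, so the solution is unsaturated and no precipitate forms.

No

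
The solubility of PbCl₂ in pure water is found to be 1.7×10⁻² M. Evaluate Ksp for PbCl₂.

PbCl₂(s) ⇌ Pb²⁺(aq) + 2 Cl⁻(aq)
With molar solubility s: [Pb²⁺] = s, [Cl⁻] = 2s.
Ksp = [Pb²⁺][Cl⁻]^2 = s · (2s)^2 = 4s^3
Ksp = 4 × (1.7×10⁻²)^3 = 2.0×10⁻⁵

Ksp = 2.0×10⁻⁵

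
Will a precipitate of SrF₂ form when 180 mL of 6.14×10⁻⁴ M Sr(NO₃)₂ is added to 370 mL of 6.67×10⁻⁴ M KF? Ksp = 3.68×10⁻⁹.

No

After mixing, V = 180 mL + 370 mL = 550 mL.
[Sr²⁺] = (6.14×10⁻⁴)(180)/550 = 2.01×10⁻⁴ M
[F⁻] = (6.67×10⁻⁴)(370)/550 = 4.49×10⁻⁴ M
Q = [Sr²⁺][F⁻]^2 = 4.05×10⁻¹¹
Q < Ksp (4.05×10⁻¹¹ vs 3.68×10⁻⁹); the solution remains unsaturated and no precipitate forms.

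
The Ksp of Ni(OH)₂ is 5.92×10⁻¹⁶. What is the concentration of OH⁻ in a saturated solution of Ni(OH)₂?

1.06×10⁻⁵ M

Ni(OH)₂(s) ⇌ Ni²⁺(aq) + 2 OH⁻(aq)
With molar solubility s: [Ni²⁺] = s, [OH⁻] = 2s.
Ksp = [Ni²⁺][OH⁻]^2 = s · (2s)^2 = 4s^3 = 5.92×10⁻¹⁶
s = 5.29×10⁻⁶ M
[OH⁻] = 2s = 1.06×10⁻⁵ M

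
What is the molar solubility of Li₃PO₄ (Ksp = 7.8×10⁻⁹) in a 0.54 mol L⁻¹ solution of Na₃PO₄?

Li₃PO₄(s) ⇌ 3 Li⁺(aq) + PO₄³⁻(aq)
The solution already contains PO₄³⁻ at 0.54 mol L⁻¹. Let s be the molar solubility of Li₃PO₄.
[PO₄³⁻] ≈ 0.54 mol L⁻¹ (common ion dominates); [Li⁺] = 3s.
Ksp = [Li⁺]^3[PO₄³⁻] = (3s)^3(0.54)
(3s)^3 = 7.8×10⁻⁹ / (0.54) = 1.4×10⁻⁸
s = 8.1×10⁻⁴ mol L⁻¹

8.1×10⁻⁴ M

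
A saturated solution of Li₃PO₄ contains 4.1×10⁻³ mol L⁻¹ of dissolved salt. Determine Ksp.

Ksp = 7.6×10⁻⁹

Li₃PO₄(s) ⇌ 3 Li⁺(aq) + PO₄³⁻(aq)
With molar solubility s: [Li⁺] = 3s, [PO₄³⁻] = s.
Ksp = [Li⁺]^3[PO₄³⁻] = (3s)^3 · s = 27s^4
Ksp = 27 × (4.1×10⁻³)^4 = 7.6×10⁻⁹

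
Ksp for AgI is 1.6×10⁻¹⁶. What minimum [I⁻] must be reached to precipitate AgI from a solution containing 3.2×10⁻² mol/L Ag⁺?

The threshold for precipitation is Q = Ksp.
AgI(s) ⇌ Ag⁺(aq) + I⁻(aq)
Ksp = [Ag⁺][I⁻] = [I⁻](3.2×10⁻²)
[I⁻] = 1.6×10⁻¹⁶ / (3.2×10⁻²) = 5.0×10⁻¹⁵
[I⁻] = 5.0×10⁻¹⁵ mol/L

5.0×10⁻¹⁵ M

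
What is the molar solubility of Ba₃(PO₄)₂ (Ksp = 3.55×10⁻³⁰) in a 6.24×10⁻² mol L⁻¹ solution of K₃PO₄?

Ba₃(PO₄)₂(s) ⇌ 3 Ba²⁺(aq) + 2 PO₄³⁻(aq)
Let s be the solubility of Ba₃(PO₄)₂ here. The common ion gives [PO₄³⁻] ≈ 6.24×10⁻² mol L⁻¹, and [Ba²⁺] = 3s.
Ksp = [Ba²⁺]^3[PO₄³⁻]^2 = (3s)^3(6.24×10⁻²)^2
(3s)^3 = 3.55×10⁻³⁰ / (6.24×10⁻²)^2 = 9.12×10⁻²⁸
s = 3.23×10⁻¹⁰ mol L⁻¹

3.23×10⁻¹⁰ M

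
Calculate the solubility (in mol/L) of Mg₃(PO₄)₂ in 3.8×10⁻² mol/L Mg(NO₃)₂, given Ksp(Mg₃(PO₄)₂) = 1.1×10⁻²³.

2.2×10⁻¹⁰ M

Mg₃(PO₄)₂(s) ⇌ 3 Mg²⁺(aq) + 2 PO₄³⁻(aq)
The solution already contains Mg²⁺ at 3.8×10⁻² mol/L. Let s be the molar solubility of Mg₃(PO₄)₂.
[Mg²⁺] ≈ 3.8×10⁻² mol/L (common ion dominates); [PO₄³⁻] = 2s.
Ksp = [Mg²⁺]^3[PO₄³⁻]^2 = (3.8×10⁻²)^3(2s)^2
(2s)^2 = 1.1×10⁻²³ / (3.8×10⁻²)^3 = 2.0×10⁻¹⁹
s = 2.2×10⁻¹⁰ mol/L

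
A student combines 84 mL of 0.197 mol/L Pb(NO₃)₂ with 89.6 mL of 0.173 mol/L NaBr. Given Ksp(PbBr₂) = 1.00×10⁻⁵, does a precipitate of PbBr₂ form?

Yes

After mixing, V = 84 mL + 89.6 mL = 173.6 mL.
[Pb²⁺] = (0.197)(84)/173.6 = 9.53×10⁻² mol/L
[Br⁻] = (0.173)(89.6)/173.6 = 8.93×10⁻² mol/L
Q = [Pb²⁺][Br⁻]^2 = 7.60×10⁻⁴
Since Q (7.60×10⁻⁴) exceeds Ksp (1.00×10⁻⁵), PbBr₂ will precipitate.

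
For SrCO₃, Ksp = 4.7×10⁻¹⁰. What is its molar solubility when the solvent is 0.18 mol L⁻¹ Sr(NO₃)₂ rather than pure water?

2.6×10⁻⁹ M

SrCO₃(s) ⇌ Sr²⁺(aq) + CO₃²⁻(aq)
Sr²⁺ is already present at 0.18 mol L⁻¹. If s mol/L of SrCO₃ dissolves, [CO₃²⁻] = s while [Sr²⁺] ≈ 0.18 mol L⁻¹.
Ksp = [Sr²⁺][CO₃²⁻] = (0.18)s
s = 4.7×10⁻¹⁰ / (0.18) = 2.6×10⁻⁹
s = 2.6×10⁻⁹ mol L⁻¹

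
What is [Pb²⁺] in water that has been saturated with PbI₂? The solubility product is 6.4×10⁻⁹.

1.2×10⁻³ M

PbI₂(s) ⇌ Pb²⁺(aq) + 2 I⁻(aq)
If s mol/L of PbI₂ dissolves, [Pb²⁺] = s and [I⁻] = 2s.
Ksp = [Pb²⁺][I⁻]^2 = s · (2s)^2 = 4s^3 = 6.4×10⁻⁹
s = 1.2×10⁻³ mol L⁻¹
[Pb²⁺] = s = 1.2×10⁻³ mol L⁻¹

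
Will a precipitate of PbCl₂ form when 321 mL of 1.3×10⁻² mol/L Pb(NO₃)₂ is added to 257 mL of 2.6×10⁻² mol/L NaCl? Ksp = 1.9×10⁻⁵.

No

Total volume after mixing = 321 + 257 = 578 mL.
[Pb²⁺] = (1.3×10⁻²)(321)/578 = 7.2×10⁻³ mol/L
[Cl⁻] = (2.6×10⁻²)(257)/578 = 1.2×10⁻² mol/L
Q = [Pb²⁺][Cl⁻]^2 = 9.6×10⁻⁷
Since Q (9.6×10⁻⁷) is less than Ksp (1.9×10⁻⁵), no PbCl₂ precipitates.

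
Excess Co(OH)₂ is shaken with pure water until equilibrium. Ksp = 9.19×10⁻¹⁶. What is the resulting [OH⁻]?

1.22×10⁻⁵ M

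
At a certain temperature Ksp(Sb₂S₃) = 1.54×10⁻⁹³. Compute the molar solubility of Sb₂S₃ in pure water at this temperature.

1.07×10⁻¹⁹ M

Sb₂S₃(s) ⇌ 2 Sb³⁺(aq) + 3 S²⁻(aq)
Let s be the molar solubility. Then [Sb³⁺] = 2s and [S²⁻] = 3s.
Ksp = [Sb³⁺]^2[S²⁻]^3 = (2s)^2 · (3s)^3 = 108s^5
108s^5 = 1.54×10⁻⁹³  ⇒  s^5 = 1.43×10⁻⁹⁵
s = (1.43×10⁻⁹⁵)^(1/5) = 1.07×10⁻¹⁹ mol/L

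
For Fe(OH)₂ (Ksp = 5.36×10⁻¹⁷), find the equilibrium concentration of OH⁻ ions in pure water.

Fe(OH)₂(s) ⇌ Fe²⁺(aq) + 2 OH⁻(aq)
Let s be the molar solubility. Then [Fe²⁺] = s and [OH⁻] = 2s.
Ksp = [Fe²⁺][OH⁻]^2 = s · (2s)^2 = 4s^3 = 5.36×10⁻¹⁷
s = 2.38×10⁻⁶ M
[OH⁻] = 2s = 4.75×10⁻⁶ M

4.75×10⁻⁶ M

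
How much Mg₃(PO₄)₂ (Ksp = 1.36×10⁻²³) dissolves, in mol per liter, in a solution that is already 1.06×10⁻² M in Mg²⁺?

Mg₃(PO₄)₂(s) ⇌ 3 Mg²⁺(aq) + 2 PO₄³⁻(aq)
With Mg²⁺ already at 1.06×10⁻² M and s small, take [Mg²⁺] ≈ 1.06×10⁻² M and [PO₄³⁻] = 2s.
Ksp = [Mg²⁺]^3[PO₄³⁻]^2 = (1.06×10⁻²)^3(2s)^2
(2s)^2 = 1.36×10⁻²³ / (1.06×10⁻²)^3 = 1.14×10⁻¹⁷
s = 1.69×10⁻⁹ M

1.69×10⁻⁹ M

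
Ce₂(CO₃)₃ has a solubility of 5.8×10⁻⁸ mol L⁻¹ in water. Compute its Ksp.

Ce₂(CO₃)₃(s) ⇌ 2 Ce³⁺(aq) + 3 CO₃²⁻(aq)
Call the molar solubility s, so that [Ce³⁺] = 2s and [CO₃²⁻] = 3s.
Ksp = [Ce³⁺]^2[CO₃²⁻]^3 = (2s)^2 · (3s)^3 = 108s^5
Ksp = 108 × (5.8×10⁻⁸)^5 = 7.1×10⁻³⁵

Ksp = 7.1×10⁻³⁵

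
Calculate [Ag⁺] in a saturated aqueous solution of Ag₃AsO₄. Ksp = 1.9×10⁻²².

4.9×10⁻⁶ M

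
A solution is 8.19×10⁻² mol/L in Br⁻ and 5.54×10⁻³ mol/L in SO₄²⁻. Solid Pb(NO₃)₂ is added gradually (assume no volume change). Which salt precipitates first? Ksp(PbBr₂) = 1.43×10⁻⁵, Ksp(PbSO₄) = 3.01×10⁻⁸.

PbSO₄

The threshold for precipitation is Q = Ksp.
For PbBr₂: [Pb²⁺] = (Ksp/[Br⁻]^2) = 2.13×10⁻³ mol/L
For PbSO₄: [Pb²⁺] = (Ksp/[SO₄²⁻]) = 5.43×10⁻⁶ mol/L
Since PbSO₄ needs less Pb²⁺ to reach saturation, it precipitates first.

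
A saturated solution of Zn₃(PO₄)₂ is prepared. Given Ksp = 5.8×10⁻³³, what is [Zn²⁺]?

Zn₃(PO₄)₂(s) ⇌ 3 Zn²⁺(aq) + 2 PO₄³⁻(aq)
With molar solubility s: [Zn²⁺] = 3s, [PO₄³⁻] = 2s.
Ksp = [Zn²⁺]^3[PO₄³⁻]^2 = (3s)^3 · (2s)^2 = 108s^5 = 5.8×10⁻³³
s = 1.4×10⁻⁷ mol L⁻¹
[Zn²⁺] = 3s = 4.2×10⁻⁷ mol L⁻¹

4.2×10⁻⁷ M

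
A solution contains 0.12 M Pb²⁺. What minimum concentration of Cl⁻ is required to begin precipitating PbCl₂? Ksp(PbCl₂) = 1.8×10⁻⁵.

Precipitation of each salt begins when its ion product equals Ksp.
PbCl₂(s) ⇌ Pb²⁺(aq) + 2 Cl⁻(aq)
Ksp = [Pb²⁺][Cl⁻]^2 = [Cl⁻]^2(0.12)
[Cl⁻]^2 = 1.8×10⁻⁵ / (0.12) = 1.5×10⁻⁴
[Cl⁻] = 1.2×10⁻² M

1.2×10⁻² M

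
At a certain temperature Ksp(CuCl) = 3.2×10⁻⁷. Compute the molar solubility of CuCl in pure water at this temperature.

5.7×10⁻⁴ M

CuCl(s) ⇌ Cu⁺(aq) + Cl⁻(aq)
Let s be the molar solubility. Then [Cu⁺] = s and [Cl⁻] = s.
Ksp = [Cu⁺][Cl⁻] = s · s = s^2
s^2 = 3.2×10⁻⁷
s = (3.2×10⁻⁷)^(1/2) = 5.7×10⁻⁴ M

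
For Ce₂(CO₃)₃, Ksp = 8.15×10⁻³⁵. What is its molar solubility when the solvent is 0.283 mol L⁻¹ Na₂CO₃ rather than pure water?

3.00×10⁻¹⁷ M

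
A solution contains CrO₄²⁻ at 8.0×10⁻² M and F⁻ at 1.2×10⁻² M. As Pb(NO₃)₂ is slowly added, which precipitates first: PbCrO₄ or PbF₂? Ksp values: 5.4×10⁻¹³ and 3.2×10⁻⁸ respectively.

A salt starts to precipitate once the ion product Q reaches its Ksp.
For PbCrO₄: [Pb²⁺] = (Ksp/[CrO₄²⁻]) = 6.8×10⁻¹² M
For PbF₂: [Pb²⁺] = (Ksp/[F⁻]^2) = 2.2×10⁻⁴ M
Since PbCrO₄ needs less Pb²⁺ to reach saturation, it precipitates first.

PbCrO₄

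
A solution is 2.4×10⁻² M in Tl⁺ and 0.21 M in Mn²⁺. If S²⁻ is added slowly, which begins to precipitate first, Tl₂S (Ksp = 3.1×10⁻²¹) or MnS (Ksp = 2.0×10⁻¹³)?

Precipitation of each salt begins when its ion product equals Ksp.
For Tl₂S: [S²⁻] = (Ksp/[Tl⁺]^2) = 5.4×10⁻¹⁸ M
For MnS: [S²⁻] = (Ksp/[Mn²⁺]) = 9.5×10⁻¹³ M
The smaller threshold [S²⁻] is reached first, so Tl₂S precipitates first.

Tl₂S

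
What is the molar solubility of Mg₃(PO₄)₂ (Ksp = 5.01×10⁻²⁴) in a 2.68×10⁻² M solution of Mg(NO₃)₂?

Mg₃(PO₄)₂(s) ⇌ 3 Mg²⁺(aq) + 2 PO₄³⁻(aq)
The solution already contains Mg²⁺ at 2.68×10⁻² M. Let s be the molar solubility of Mg₃(PO₄)₂.
[Mg²⁺] ≈ 2.68×10⁻² M (common ion dominates); [PO₄³⁻] = 2s.
Ksp = [Mg²⁺]^3[PO₄³⁻]^2 = (2.68×10⁻²)^3(2s)^2
(2s)^2 = 5.01×10⁻²⁴ / (2.68×10⁻²)^3 = 2.60×10⁻¹⁹
s = 2.55×10⁻¹⁰ M

2.55×10⁻¹⁰ M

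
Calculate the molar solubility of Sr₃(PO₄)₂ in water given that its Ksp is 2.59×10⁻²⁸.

1.19×10⁻⁶ M

Sr₃(PO₄)₂(s) ⇌ 3 Sr²⁺(aq) + 2 PO₄³⁻(aq)
Call the molar solubility s, so that [Sr²⁺] = 3s and [PO₄³⁻] = 2s.
Ksp = [Sr²⁺]^3[PO₄³⁻]^2 = (3s)^3 · (2s)^2 = 108s^5
108s^5 = 2.59×10⁻²⁸  ⇒  s^5 = 2.40×10⁻³⁰
s = 1.19×10⁻⁶ M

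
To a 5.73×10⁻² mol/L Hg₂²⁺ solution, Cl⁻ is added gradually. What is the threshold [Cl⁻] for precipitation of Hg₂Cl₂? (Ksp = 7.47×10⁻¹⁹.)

3.61×10⁻⁹ M

Precipitation begins when Q = Ksp.
Hg₂Cl₂(s) ⇌ Hg₂²⁺(aq) + 2 Cl⁻(aq)
Ksp = [Hg₂²⁺][Cl⁻]^2 = [Cl⁻]^2(5.73×10⁻²)
[Cl⁻]^2 = 7.47×10⁻¹⁹ / (5.73×10⁻²) = 1.30×10⁻¹⁷
[Cl⁻] = 3.61×10⁻⁹ mol/L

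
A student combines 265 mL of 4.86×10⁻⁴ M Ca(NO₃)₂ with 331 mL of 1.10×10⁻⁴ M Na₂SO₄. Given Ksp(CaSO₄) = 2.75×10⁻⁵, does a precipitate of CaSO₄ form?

No

The combined volume is 596 mL.
[Ca²⁺] = (4.86×10⁻⁴)(265)/596 = 2.16×10⁻⁴ M
[SO₄²⁻] = (1.10×10⁻⁴)(331)/596 = 6.11×10⁻⁵ M
Q = [Ca²⁺][SO₄²⁻] = 1.32×10⁻⁸
Since Q (1.32×10⁻⁸) is less than Ksp (2.75×10⁻⁵), no CaSO₄ precipitates.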